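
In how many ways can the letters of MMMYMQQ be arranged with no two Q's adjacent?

Total arrangements of MMMYMQQ: 7!/(4!·2!) = 105.
Arrangements with the Q's together: treat QQ as one letter, giving (6)!/(4!) = 30.
Subtracting, 105 − 30 = 75 arrangements keep the Q's apart.

75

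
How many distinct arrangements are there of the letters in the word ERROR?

20

The 5 letters of ERROR have repeats: R appearing 3 times.
Dividing 5! = 120 by 3! = 6 for the repeated letters gives 20.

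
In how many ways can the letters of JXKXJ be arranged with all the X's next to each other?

12

Treat the 2 copies of X as a single block. The multiset to arrange is then {XX, J, J, K}, 4 items in all.
That gives (4)!/(2!) = 12 arrangements.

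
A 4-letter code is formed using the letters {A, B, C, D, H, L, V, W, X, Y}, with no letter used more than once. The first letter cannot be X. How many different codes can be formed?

The first letter has 10−1 = 9 choices (anything except X).
The remaining 3 letters are filled from the other 9 symbols without repetition: 9 × 8 × 7 = 504.
Total: 9 × 504 = 4536.

4536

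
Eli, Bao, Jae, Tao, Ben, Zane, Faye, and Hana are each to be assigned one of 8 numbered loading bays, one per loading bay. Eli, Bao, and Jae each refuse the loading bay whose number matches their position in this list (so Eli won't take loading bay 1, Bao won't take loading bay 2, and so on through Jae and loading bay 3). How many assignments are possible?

27240

Let Aᵢ (for i ∈ {1, 2, 3}) be the placements that put person i in their forbidden loading bay. Any j of these fix j positions, leaving (8−j)! ways to fill the rest, and there are C(3,j) ways to pick which j.
By inclusion–exclusion, the number of valid placements is Σ_{j=0}^{3} (−1)^j C(3,j)·(8−j)!.
Computing: 40320 − 15120 + 2160 − 120 = 27240.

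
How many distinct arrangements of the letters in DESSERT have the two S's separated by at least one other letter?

There are 7!/(2!·2!) = 1260 arrangements of DESSERT in total.
Arrangements with the S's together: treat SS as one letter, giving (6)!/(2!) = 360.
Subtracting, 1260 − 360 = 900 arrangements keep the S's apart.

900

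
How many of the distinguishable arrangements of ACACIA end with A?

With the last slot taken by A, it remains to arrange the other 5 letters (CACIA).
Those 5 letters have A appearing twice and C appearing twice, giving (5)!/(2!·2!) = 30.

30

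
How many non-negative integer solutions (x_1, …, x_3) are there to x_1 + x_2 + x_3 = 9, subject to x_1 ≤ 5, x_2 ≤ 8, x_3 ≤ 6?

Without the upper bounds there are C(11,2) = 55 ways to split 9 among 3 variables.
Subtract solutions that violate a single cap (substitute x_i' = x_i − (cap_i+1)): x_1 ≥ 6 gives C(5,2) = 10; x_2 ≥ 9 gives C(2,2) = 1; x_3 ≥ 7 gives C(4,2) = 6. Together 17.
No two caps can be exceeded simultaneously, so the pair terms are all 0.
By inclusion–exclusion the count is 55 − 17 + 0 = 38.

38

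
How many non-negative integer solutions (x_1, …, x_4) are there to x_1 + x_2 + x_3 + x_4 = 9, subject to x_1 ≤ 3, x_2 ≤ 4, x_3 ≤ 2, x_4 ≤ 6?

Without the upper bounds there are C(12,3) = 220 ways to split 9 among 4 variables.
Subtract solutions that violate a single cap (substitute x_i' = x_i − (cap_i+1)): x_1 ≥ 4 gives C(8,3) = 56; x_2 ≥ 5 gives C(7,3) = 35; x_3 ≥ 3 gives C(9,3) = 84; x_4 ≥ 7 gives C(5,3) = 10. Together 185.
Add back pairs where two caps are both exceeded: 1 + 10 + 0 + 4 + 0 + 0 = 15.
By inclusion–exclusion the count is 220 − 185 + 15 = 50.

50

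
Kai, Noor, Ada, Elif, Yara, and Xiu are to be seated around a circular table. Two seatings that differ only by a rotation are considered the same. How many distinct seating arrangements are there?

120

Around a circle, 6 distinct people have 6!/6 = (5)! = 120 rotationally distinct seatings.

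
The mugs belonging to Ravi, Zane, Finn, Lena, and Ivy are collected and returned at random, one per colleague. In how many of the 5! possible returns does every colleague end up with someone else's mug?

44

This is the derangement count D_5: permutations of 5 items with no fixed point.
By inclusion–exclusion this is Σ_{j=0}^{5} (−1)^j C(5,j)·(5−j)!.
Computing: 120 − 120 + 60 − 20 + 5 − 1 = 44.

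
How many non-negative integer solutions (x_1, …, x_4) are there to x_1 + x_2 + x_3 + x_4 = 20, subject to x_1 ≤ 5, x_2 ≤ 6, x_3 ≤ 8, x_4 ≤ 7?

Without the upper bounds there are C(23,3) = 1771 ways to split 20 among 4 variables.
Subtract solutions that violate a single cap (substitute x_i' = x_i − (cap_i+1)): x_1 ≥ 6 gives C(17,3) = 680; x_2 ≥ 7 gives C(16,3) = 560; x_3 ≥ 9 gives C(14,3) = 364; x_4 ≥ 8 gives C(15,3) = 455. Together 2059.
Add back pairs where two caps are both exceeded: 120 + 56 + 84 + 35 + 56 + 20 = 371.
By inclusion–exclusion the count is 1771 − 2059 + 371 = 83.

83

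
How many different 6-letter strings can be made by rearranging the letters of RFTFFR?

60

RFTFFR has 6 letters with F appearing 3 times and R appearing twice.
The number of distinct arrangements is 6!/(3!·2!) = 720/12 = 60.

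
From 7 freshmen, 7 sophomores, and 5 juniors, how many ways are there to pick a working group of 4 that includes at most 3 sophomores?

Split by how many sophomores are chosen (0 through 3).
Sum: C(7,0)·C(12,4) + C(7,1)·C(12,3) + C(7,2)·C(12,2) + C(7,3)·C(12,1) = 495 + 1540 + 1386 + 420 = 3841.

3841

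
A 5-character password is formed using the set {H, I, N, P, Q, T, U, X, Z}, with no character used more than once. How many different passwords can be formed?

15120

Choose and order 5 of the 9 symbols: the first character has 9 options, the next 8, and so on down to 5.
That product is 9 × 8 × 7 × 6 × 5 = 15120.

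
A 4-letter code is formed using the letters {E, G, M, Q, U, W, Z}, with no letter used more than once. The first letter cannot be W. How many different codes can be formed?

The first letter has 7−1 = 6 choices (anything except W).
The remaining 3 letters are filled from the other 6 symbols without repetition: 6 × 5 × 4 = 120.
Total: 6 × 120 = 720.

720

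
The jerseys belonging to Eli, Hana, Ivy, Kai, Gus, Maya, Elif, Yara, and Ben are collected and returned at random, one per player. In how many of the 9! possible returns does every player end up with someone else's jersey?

This is the derangement count D_9: permutations of 9 items with no fixed point.
By inclusion–exclusion this is Σ_{j=0}^{9} (−1)^j C(9,j)·(9−j)!.
Computing: 362880 − 362880 + 181440 − 60480 + 15120 − 3024 + 504 − 72 + 9 − 1 = 133496.

133496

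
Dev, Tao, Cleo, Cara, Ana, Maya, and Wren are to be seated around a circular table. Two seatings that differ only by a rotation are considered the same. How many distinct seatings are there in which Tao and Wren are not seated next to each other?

480

Without the restriction there are (6)! = 720 seatings.
Seatings with Tao beside Wren: treat them as a block with 2 internal orders, giving 2 × (5)! = 240.
Subtracting, 720 − 240 = 480.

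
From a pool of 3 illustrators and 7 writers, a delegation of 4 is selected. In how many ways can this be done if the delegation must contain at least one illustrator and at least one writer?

175

Unrestricted: C(10,4) = 210 ways to pick any 4 of the 10.
Selections missing a whole group: no illustrators → C(7,4) = 35; no writers → C(3,4) = 0.
Both groups omitted at once is impossible, so 210 − 35 = 175.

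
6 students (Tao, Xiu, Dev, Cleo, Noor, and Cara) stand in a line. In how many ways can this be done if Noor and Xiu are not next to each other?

480

Of the 6! = 720 arrangements, those with Noor and Xiu adjacent number 2 × 5! = 240 (treat the pair as a block with 2 internal orders).
Complementary counting: 720 − 240 = 480.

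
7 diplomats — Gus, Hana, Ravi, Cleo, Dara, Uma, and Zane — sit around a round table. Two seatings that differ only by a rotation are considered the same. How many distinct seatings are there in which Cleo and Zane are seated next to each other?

Treat {Cleo, Zane} as one unit (2 internal orders) and seat the resulting 6 units around the table: (5)! circular arrangements.
So 2 × (5)! = 2 × 120 = 240.

240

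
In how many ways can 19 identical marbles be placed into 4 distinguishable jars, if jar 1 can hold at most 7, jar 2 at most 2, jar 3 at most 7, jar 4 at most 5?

By stars and bars, unrestricted non-negative solutions to x_1+…+x_4 = 19 number C(19+3,3) = 1540.
Subtract solutions that violate a single cap (substitute x_i' = x_i − (cap_i+1)): x_1 ≥ 8 gives C(14,3) = 364; x_2 ≥ 3 gives C(19,3) = 969; x_3 ≥ 8 gives C(14,3) = 364; x_4 ≥ 6 gives C(16,3) = 560. Together 2257.
Add back pairs where two caps are both exceeded: 165 + 20 + 56 + 165 + 286 + 56 = 748.
Subtract triples: 1 + 10 + 0 + 10 = 21.
By inclusion–exclusion the count is 1540 − 2257 + 748 − 21 = 10.

10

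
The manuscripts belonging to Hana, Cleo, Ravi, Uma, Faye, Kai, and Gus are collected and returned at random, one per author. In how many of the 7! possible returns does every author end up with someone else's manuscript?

This is the derangement count D_7: permutations of 7 items with no fixed point.
By inclusion–exclusion this is Σ_{j=0}^{7} (−1)^j C(7,j)·(7−j)!.
Computing: 5040 − 5040 + 2520 − 840 + 210 − 42 + 7 − 1 = 1854.

1854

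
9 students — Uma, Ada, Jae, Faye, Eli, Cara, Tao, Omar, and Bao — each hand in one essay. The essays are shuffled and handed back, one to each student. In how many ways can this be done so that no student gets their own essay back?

133496

Let Aᵢ be the assignments in which student i gets their own essay. We want the size of the complement of A₁∪…∪A_9.
By inclusion–exclusion this is Σ_{j=0}^{9} (−1)^j C(9,j)·(9−j)!.
Computing: 362880 − 362880 + 181440 − 60480 + 15120 − 3024 + 504 − 72 + 9 − 1 = 133496.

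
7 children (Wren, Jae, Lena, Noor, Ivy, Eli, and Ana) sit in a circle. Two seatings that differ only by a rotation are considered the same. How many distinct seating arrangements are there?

720

Seat Wren anywhere (absorbing the rotational symmetry), then permute the other 6: (6)! = 720.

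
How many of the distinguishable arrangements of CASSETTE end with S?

With the last slot taken by S, it remains to arrange the other 7 letters (CASETTE).
Those 7 letters have E appearing twice and T appearing twice, giving (7)!/(2!·2!) = 1260.

1260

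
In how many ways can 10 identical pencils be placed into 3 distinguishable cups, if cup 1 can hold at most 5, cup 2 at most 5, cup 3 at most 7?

Without the upper bounds there are C(12,2) = 66 ways to split 10 among 3 cups.
Subtract solutions that violate a single cap (substitute x_i' = x_i − (cap_i+1)): x_1 ≥ 6 gives C(6,2) = 15; x_2 ≥ 6 gives C(6,2) = 15; x_3 ≥ 8 gives C(4,2) = 6. Together 36.
No two caps can be exceeded simultaneously, so the pair terms are all 0.
By inclusion–exclusion the count is 66 − 36 + 0 = 30.

30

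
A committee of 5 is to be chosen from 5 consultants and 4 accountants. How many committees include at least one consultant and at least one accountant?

Total 5-person selections from all 9: C(9,5) = 126.
Subtract selections that omit an entire group: no consultants → C(4,5) = 0; no accountants → C(5,5) = 1.
Both groups omitted at once is impossible, so 126 − 1 = 125.

125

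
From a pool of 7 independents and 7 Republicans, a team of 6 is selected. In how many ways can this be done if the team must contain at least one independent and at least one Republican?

Total 6-person selections from all 14: C(14,6) = 3003.
Subtract selections that omit an entire group: no independents → C(7,6) = 7; no Republicans → C(7,6) = 7.
Both groups omitted at once is impossible, so 3003 − 14 = 2989.

2989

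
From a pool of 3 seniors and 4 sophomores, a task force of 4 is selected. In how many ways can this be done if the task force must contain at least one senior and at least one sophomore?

Total 4-person selections from all 7: C(7,4) = 35.
Selections missing a whole group: no seniors → C(4,4) = 1; no sophomores → C(3,4) = 0.
Both groups omitted at once is impossible, so 35 − 1 = 34.

34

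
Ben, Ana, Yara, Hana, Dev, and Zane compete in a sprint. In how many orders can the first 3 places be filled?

120

This is an ordered selection of 3 from 6: P(6,3).
That gives 6 × 5 × 4 = 120.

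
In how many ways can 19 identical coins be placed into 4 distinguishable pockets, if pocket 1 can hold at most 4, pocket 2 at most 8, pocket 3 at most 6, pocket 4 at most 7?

Ignoring the caps, the number of non-negative solutions to x_1+…+x_4 = 19 is C(22,3) = 1540.
Subtract solutions that violate a single cap (substitute x_i' = x_i − (cap_i+1)): x_1 ≥ 5 gives C(17,3) = 680; x_2 ≥ 9 gives C(13,3) = 286; x_3 ≥ 7 gives C(15,3) = 455; x_4 ≥ 8 gives C(14,3) = 364. Together 1785.
Add back pairs where two caps are both exceeded: 56 + 120 + 84 + 20 + 10 + 35 = 325.
By inclusion–exclusion the count is 1540 − 1785 + 325 = 80.

80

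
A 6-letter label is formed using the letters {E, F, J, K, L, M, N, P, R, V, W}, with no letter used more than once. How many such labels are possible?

With no repetition, fill the 6 letters in order: 11 choices, then 10, down to 6.
11 × 10 × 9 × 8 × 7 × 6 = 332640.

332640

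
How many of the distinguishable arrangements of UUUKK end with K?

Fix K in the last position and arrange the remaining 4 letters.
Those 4 letters have U appearing 3 times, giving (4)!/(3!) = 4.

4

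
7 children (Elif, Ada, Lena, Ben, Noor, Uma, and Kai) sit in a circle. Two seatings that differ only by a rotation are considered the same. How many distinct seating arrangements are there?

720

Around a circle, 7 distinct people have 7!/7 = (6)! = 720 rotationally distinct seatings.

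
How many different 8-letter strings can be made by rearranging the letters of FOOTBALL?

10080

The 8 letters of FOOTBALL have repeats: L appearing twice and O appearing twice.
The number of distinct arrangements is 8!/(2!·2!) = 40320/4 = 10080.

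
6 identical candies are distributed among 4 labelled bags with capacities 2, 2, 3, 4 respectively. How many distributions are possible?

Without the upper bounds there are C(9,3) = 84 ways to split 6 among 4 bags.
Subtract solutions that violate a single cap (substitute x_i' = x_i − (cap_i+1)): x_1 ≥ 3 gives C(6,3) = 20; x_2 ≥ 3 gives C(6,3) = 20; x_3 ≥ 4 gives C(5,3) = 10; x_4 ≥ 5 gives C(4,3) = 4. Together 54.
Add back pairs where two caps are both exceeded: 1 + 0 + 0 + 0 + 0 + 0 = 1.
By inclusion–exclusion the count is 84 − 54 + 1 = 31.

31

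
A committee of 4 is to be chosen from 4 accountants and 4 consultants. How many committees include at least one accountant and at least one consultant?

Unrestricted: C(8,4) = 70 ways to pick any 4 of the 8.
Selections missing a whole group: no accountants → C(4,4) = 1; no consultants → C(4,4) = 1.
Both groups omitted at once is impossible, so 70 − 2 = 68.

68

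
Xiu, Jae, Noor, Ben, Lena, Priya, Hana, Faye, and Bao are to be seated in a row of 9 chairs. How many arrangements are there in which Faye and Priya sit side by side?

Place the 7 others and the Faye-Priya pair as 8 objects in a line; the pair has 2 internal arrangements.
That gives 2 × 8! = 2 × 40320 = 80640.

80640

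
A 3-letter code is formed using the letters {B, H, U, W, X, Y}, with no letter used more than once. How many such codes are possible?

120

This is a permutation of 3 out of 6: P(6,3) = 6!/3!.
6 × 5 × 4 = 120.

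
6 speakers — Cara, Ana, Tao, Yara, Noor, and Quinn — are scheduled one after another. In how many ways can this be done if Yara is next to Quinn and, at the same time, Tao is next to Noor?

Treat {Yara,Quinn} as one block (2 orders) and {Tao,Noor} as another (2 orders).
That leaves 4 units to arrange: 2 × 2 × 4! = 4 × 24 = 96.

96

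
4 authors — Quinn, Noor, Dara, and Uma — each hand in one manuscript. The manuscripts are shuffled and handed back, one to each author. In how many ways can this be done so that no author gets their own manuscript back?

This is the derangement count D_4: permutations of 4 items with no fixed point.
By inclusion–exclusion this is Σ_{j=0}^{4} (−1)^j C(4,j)·(4−j)!.
Computing: 24 − 24 + 12 − 4 + 1 = 9.

9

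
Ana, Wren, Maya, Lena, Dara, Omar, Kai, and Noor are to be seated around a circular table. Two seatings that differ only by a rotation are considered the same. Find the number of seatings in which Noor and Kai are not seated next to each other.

Without the restriction there are (7)! = 5040 seatings.
Seatings with Noor beside Kai: treat them as a block with 2 internal orders, giving 2 × (6)! = 1440.
Subtracting, 5040 − 1440 = 3600.

3600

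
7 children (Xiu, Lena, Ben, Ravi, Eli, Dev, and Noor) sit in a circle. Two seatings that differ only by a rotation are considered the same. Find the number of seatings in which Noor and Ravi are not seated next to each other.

480

Without the restriction there are (6)! = 720 seatings.
Those with Noor next to Ravi: fuse the pair into one unit and seat 6 units around a circle — 2·(5)! = 240.
Subtracting, 720 − 240 = 480.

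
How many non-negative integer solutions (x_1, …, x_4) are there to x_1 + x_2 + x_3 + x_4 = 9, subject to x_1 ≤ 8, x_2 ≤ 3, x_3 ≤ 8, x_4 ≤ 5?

By stars and bars, unrestricted non-negative solutions to x_1+…+x_4 = 9 number C(9+3,3) = 220.
Subtract solutions that violate a single cap (substitute x_i' = x_i − (cap_i+1)): x_1 ≥ 9 gives C(3,3) = 1; x_2 ≥ 4 gives C(8,3) = 56; x_3 ≥ 9 gives C(3,3) = 1; x_4 ≥ 6 gives C(6,3) = 20. Together 78.
No two caps can be exceeded simultaneously, so the pair terms are all 0.
By inclusion–exclusion the count is 220 − 78 + 0 = 142.

142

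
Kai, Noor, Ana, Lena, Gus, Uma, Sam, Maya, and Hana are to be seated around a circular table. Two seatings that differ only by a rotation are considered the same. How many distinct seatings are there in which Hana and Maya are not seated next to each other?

30240

All circular seatings of 9 people number (8)! = 40320.
Those with Hana next to Maya: fuse the pair into one unit and seat 8 units around a circle — 2·(7)! = 10080.
Subtracting, 40320 − 10080 = 30240.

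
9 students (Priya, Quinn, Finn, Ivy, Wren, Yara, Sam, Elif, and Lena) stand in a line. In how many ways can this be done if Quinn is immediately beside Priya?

80640

Place the 7 others and the Quinn-Priya pair as 8 objects in a line; the pair has 2 internal arrangements.
That gives 2 × 8! = 2 × 40320 = 80640.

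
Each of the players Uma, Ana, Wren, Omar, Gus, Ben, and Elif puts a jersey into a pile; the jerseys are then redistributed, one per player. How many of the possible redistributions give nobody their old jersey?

1854

Count assignments avoiding every fixed point. For any j of the 7 players fixed to their old jersey, the other 7−j can be arranged in (7−j)! ways.
By inclusion–exclusion this is Σ_{j=0}^{7} (−1)^j C(7,j)·(7−j)!.
Computing: 5040 − 5040 + 2520 − 840 + 210 − 42 + 7 − 1 = 1854.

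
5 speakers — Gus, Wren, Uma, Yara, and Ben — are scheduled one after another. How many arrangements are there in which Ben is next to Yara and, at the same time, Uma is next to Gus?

24

Treat {Ben,Yara} as one block (2 orders) and {Uma,Gus} as another (2 orders).
That leaves 3 units to arrange: 2 × 2 × 3! = 4 × 6 = 24.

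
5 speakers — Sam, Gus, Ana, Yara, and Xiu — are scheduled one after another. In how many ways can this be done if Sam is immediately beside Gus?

48

Treat {Sam, Gus} as a single unit. There are 4 units to order, and the pair itself can be ordered 2 ways.
That gives 2 × 4! = 2 × 24 = 48.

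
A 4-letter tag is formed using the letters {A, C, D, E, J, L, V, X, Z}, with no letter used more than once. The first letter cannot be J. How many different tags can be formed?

The first letter has 9−1 = 8 choices (anything except J).
The remaining 3 letters are filled from the other 8 symbols without repetition: 8 × 7 × 6 = 336.
Total: 8 × 336 = 2688.

2688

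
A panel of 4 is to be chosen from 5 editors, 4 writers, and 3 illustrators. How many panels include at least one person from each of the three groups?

Unrestricted: C(12,4) = 495 ways to pick any 4 of the 12.
Selections missing a whole group: no editors → C(7,4) = 35; no writers → C(8,4) = 70; no illustrators → C(9,4) = 126.
Add back selections omitting two groups (i.e. drawn from a single group): C(5,4) + C(4,4) + C(3,4) = 6.
By inclusion–exclusion: 495 − 231 + 6 = 270.

270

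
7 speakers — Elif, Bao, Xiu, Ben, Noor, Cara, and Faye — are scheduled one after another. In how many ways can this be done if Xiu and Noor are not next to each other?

3600

There are 7! = 5040 arrangements in all. If Xiu and Noor are adjacent, merging them into one block gives 2·(6)! = 1440 arrangements.
So 5040 − 1440 = 3600 arrangements keep them apart.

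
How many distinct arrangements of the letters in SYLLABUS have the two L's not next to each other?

7560

There are 8!/(2!·2!) = 10080 arrangements of SYLLABUS in total.
If the two L's are adjacent, glue them into one block, leaving 7 items to arrange: (7)!/(2!) = 2520 ways.
Subtracting, 10080 − 2520 = 7560 arrangements keep the L's apart.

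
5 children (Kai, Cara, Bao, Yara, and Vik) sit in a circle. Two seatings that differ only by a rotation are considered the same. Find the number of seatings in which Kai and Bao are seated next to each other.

12

Treat {Kai, Bao} as one unit (2 internal orders) and seat the resulting 4 units around the table: (3)! circular arrangements.
So 2 × (3)! = 2 × 6 = 12.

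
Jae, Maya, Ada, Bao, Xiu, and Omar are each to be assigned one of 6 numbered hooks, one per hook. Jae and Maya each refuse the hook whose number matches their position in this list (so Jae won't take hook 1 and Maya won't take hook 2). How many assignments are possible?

504

Let Aᵢ (for i ∈ {1, 2}) be the placements that put person i in their forbidden hook. Any j of these fix j positions, leaving (6−j)! ways to fill the rest, and there are C(2,j) ways to pick which j.
By inclusion–exclusion, the number of valid placements is Σ_{j=0}^{2} (−1)^j C(2,j)·(6−j)!.
Computing: 720 − 240 + 24 = 504.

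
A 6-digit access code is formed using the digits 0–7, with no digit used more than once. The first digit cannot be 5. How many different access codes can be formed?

17640

The first digit has 8−1 = 7 choices (anything except 5).
The remaining 5 digits are filled from the other 7 symbols without repetition: 7 × 6 × 5 × 4 × 3 = 2520.
Total: 7 × 2520 = 17640.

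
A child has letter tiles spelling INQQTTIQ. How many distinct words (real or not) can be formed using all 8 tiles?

INQQTTIQ has 8 letters with I appearing twice, Q appearing 3 times, and T appearing twice.
The number of distinct arrangements is 8!/(3!·2!·2!) = 40320/24 = 1680.

1680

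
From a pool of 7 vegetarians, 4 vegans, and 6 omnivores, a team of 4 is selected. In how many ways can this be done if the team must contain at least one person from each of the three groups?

1176

Total 4-person selections from all 17: C(17,4) = 2380.
Subtract selections that omit an entire group: no vegetarians → C(10,4) = 210; no vegans → C(13,4) = 715; no omnivores → C(11,4) = 330.
Add back selections omitting two groups (i.e. drawn from a single group): C(7,4) + C(4,4) + C(6,4) = 51.
By inclusion–exclusion: 2380 − 1255 + 51 = 1176.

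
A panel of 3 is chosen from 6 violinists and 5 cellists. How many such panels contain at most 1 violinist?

Split by how many violinists are chosen (0 through 1).
Sum: C(6,0)·C(5,3) + C(6,1)·C(5,2) = 10 + 60 = 70.

70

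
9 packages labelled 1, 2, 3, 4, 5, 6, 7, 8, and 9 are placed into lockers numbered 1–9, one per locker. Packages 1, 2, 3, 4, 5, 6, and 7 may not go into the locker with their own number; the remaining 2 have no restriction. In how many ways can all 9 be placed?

165016

Let Aᵢ (for 1 ≤ i ≤ 7) be the placements that put package i in its forbidden locker. Any j of these fix j positions, leaving (9−j)! ways to fill the rest, and there are C(7,j) ways to pick which j.
By inclusion–exclusion, the number of valid placements is Σ_{j=0}^{7} (−1)^j C(7,j)·(9−j)!.
Computing: 362880 − 282240 + 105840 − 25200 + 4200 − 504 + 42 − 2 = 165016.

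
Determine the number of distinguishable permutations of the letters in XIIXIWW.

210

The 7 letters of XIIXIWW have repeats: I appearing 3 times, W appearing twice, and X appearing twice.
The number of distinct arrangements is 7!/(3!·2!·2!) = 5040/24 = 210.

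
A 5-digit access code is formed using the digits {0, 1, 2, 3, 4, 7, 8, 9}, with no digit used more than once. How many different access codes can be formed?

6720

This is a permutation of 5 out of 8: P(8,5) = 8!/3!.
That product is 8 × 7 × 6 × 5 × 4 = 6720.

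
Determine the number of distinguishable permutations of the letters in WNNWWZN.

WNNWWZN has 7 letters with N appearing 3 times and W appearing 3 times.
So there are 7! / (3!·3!) = 140 distinguishable arrangements.

140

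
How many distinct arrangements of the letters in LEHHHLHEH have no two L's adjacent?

588

There are 9!/(5!·2!·2!) = 756 arrangements of LEHHHLHEH in total.
If the two L's are adjacent, glue them into one block, leaving 8 items to arrange: (8)!/(5!·2!) = 168 ways.
Hence 756 − 168 = 588.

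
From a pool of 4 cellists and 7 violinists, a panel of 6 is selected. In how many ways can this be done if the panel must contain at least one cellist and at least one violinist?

455

With no constraint there are C(11,6) = 462 possible selections.
Subtract selections that omit an entire group: no cellists → C(7,6) = 7; no violinists → C(4,6) = 0.
Both groups omitted at once is impossible, so 462 − 7 = 455.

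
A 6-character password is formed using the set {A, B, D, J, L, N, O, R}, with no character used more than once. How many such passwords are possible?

20160

This is a permutation of 6 out of 8: P(8,6) = 8!/2!.
That product is 8 × 7 × 6 × 5 × 4 × 3 = 20160.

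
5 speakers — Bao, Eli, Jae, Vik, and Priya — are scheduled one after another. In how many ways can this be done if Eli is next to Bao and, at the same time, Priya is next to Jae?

Treat {Eli,Bao} as one block (2 orders) and {Priya,Jae} as another (2 orders).
That leaves 3 units to arrange: 2 × 2 × 3! = 4 × 6 = 24.

24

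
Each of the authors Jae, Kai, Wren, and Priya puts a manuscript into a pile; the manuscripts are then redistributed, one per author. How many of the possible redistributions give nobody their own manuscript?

9

Let Aᵢ be the assignments in which author i gets their own manuscript. We want the size of the complement of A₁∪…∪A_4.
By inclusion–exclusion this is Σ_{j=0}^{4} (−1)^j C(4,j)·(4−j)!.
Computing: 24 − 24 + 12 − 4 + 1 = 9.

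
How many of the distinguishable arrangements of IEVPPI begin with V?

Fix V in the first position and arrange the remaining 5 letters.
Those 5 letters have I appearing twice and P appearing twice, giving (5)!/(2!·2!) = 30.

30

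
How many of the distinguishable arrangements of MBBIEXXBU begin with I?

With the first slot taken by I, it remains to arrange the other 8 letters (MBBEXXBU).
Those 8 letters have B appearing 3 times and X appearing twice, giving (8)!/(3!·2!) = 3360.

3360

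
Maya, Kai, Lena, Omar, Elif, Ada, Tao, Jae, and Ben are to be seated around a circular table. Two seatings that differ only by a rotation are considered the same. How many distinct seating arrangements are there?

Around a circle, 9 distinct people have 9!/9 = (8)! = 40320 rotationally distinct seatings.

40320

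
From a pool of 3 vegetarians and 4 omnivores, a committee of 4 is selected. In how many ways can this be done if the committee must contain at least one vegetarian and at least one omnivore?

With no constraint there are C(7,4) = 35 possible selections.
Subtract selections that omit an entire group: no vegetarians → C(4,4) = 1; no omnivores → C(3,4) = 0.
Both groups omitted at once is impossible, so 35 − 1 = 34.

34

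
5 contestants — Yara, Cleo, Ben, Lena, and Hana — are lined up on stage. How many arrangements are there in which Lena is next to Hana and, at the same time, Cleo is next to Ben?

Treat {Lena,Hana} as one block (2 orders) and {Cleo,Ben} as another (2 orders).
That leaves 3 units to arrange: 2 × 2 × 3! = 4 × 6 = 24.

24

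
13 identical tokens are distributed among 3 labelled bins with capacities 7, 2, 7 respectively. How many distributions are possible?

9

Ignoring the caps, the number of non-negative solutions to x_1+…+x_3 = 13 is C(15,2) = 105.
Subtract solutions that violate a single cap (substitute x_i' = x_i − (cap_i+1)): x_1 ≥ 8 gives C(7,2) = 21; x_2 ≥ 3 gives C(12,2) = 66; x_3 ≥ 8 gives C(7,2) = 21. Together 108.
Add back pairs where two caps are both exceeded: 6 + 0 + 6 = 12.
By inclusion–exclusion the count is 105 − 108 + 12 = 9.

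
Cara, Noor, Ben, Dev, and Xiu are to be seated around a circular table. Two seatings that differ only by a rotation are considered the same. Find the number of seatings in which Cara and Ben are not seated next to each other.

12

All circular seatings of 5 people number (4)! = 24.
Seatings with Cara beside Ben: treat them as a block with 2 internal orders, giving 2 × (3)! = 12.
Subtracting, 24 − 12 = 12.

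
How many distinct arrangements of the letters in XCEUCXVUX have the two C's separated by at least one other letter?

Total arrangements of XCEUCXVUX: 9!/(3!·2!·2!) = 15120.
Arrangements with the C's together: treat CC as one letter, giving (8)!/(3!·2!) = 3360.
Subtracting, 15120 − 3360 = 11760 arrangements keep the C's apart.

11760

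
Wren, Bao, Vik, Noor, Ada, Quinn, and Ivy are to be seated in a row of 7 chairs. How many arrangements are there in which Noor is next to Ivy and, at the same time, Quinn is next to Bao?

Treat {Noor,Ivy} as one block (2 orders) and {Quinn,Bao} as another (2 orders).
That leaves 5 units to arrange: 2 × 2 × 5! = 4 × 120 = 480.

480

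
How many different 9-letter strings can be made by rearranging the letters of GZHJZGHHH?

3780

The 9 letters of GZHJZGHHH have repeats: G appearing twice, H appearing 4 times, and Z appearing twice.
So there are 9! / (4!·2!·2!) = 3780 distinguishable arrangements.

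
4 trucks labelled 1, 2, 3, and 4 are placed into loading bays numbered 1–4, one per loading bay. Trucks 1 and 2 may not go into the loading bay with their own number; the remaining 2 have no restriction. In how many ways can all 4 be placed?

Let Aᵢ (for i ∈ {1, 2}) be the placements that put truck i in its forbidden loading bay. Any j of these fix j positions, leaving (4−j)! ways to fill the rest, and there are C(2,j) ways to pick which j.
By inclusion–exclusion, the number of valid placements is Σ_{j=0}^{2} (−1)^j C(2,j)·(4−j)!.
Computing: 24 − 12 + 2 = 14.

14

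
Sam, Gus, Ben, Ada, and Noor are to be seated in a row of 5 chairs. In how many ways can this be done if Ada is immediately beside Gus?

48

Glue Ada and Gus into one block (2 internal orders), leaving 4 units to arrange in a row.
So the count is 2·(4)! = 48.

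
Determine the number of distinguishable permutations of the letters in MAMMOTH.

The 7 letters of MAMMOTH have repeats: M appearing 3 times.
Dividing 7! = 5040 by 3! = 6 for the repeated letters gives 840.

840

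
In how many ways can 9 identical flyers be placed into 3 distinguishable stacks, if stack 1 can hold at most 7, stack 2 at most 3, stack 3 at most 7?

28

By stars and bars, unrestricted non-negative solutions to x_1+…+x_3 = 9 number C(9+2,2) = 55.
Subtract solutions that violate a single cap (substitute x_i' = x_i − (cap_i+1)): x_1 ≥ 8 gives C(3,2) = 3; x_2 ≥ 4 gives C(7,2) = 21; x_3 ≥ 8 gives C(3,2) = 3. Together 27.
No two caps can be exceeded simultaneously, so the pair terms are all 0.
By inclusion–exclusion the count is 55 − 27 + 0 = 28.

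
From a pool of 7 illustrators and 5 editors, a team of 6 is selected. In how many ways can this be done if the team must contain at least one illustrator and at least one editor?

With no constraint there are C(12,6) = 924 possible selections.
Selections missing a whole group: no illustrators → C(5,6) = 0; no editors → C(7,6) = 7.
Both groups omitted at once is impossible, so 924 − 7 = 917.

917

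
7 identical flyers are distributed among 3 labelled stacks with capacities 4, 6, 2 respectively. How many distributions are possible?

Ignoring the caps, the number of non-negative solutions to x_1+…+x_3 = 7 is C(9,2) = 36.
Subtract solutions that violate a single cap (substitute x_i' = x_i − (cap_i+1)): x_1 ≥ 5 gives C(4,2) = 6; x_2 ≥ 7 gives C(2,2) = 1; x_3 ≥ 3 gives C(6,2) = 15. Together 22.
No two caps can be exceeded simultaneously, so the pair terms are all 0.
By inclusion–exclusion the count is 36 − 22 + 0 = 14.

14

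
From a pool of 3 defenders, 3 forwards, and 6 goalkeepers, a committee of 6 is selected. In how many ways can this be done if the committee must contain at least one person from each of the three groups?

Total 6-person selections from all 12: C(12,6) = 924.
Subtract selections that omit an entire group: no defenders → C(9,6) = 84; no forwards → C(9,6) = 84; no goalkeepers → C(6,6) = 1.
Add back selections omitting two groups (i.e. drawn from a single group): C(3,6) + C(3,6) + C(6,6) = 1.
By inclusion–exclusion: 924 − 169 + 1 = 756.

756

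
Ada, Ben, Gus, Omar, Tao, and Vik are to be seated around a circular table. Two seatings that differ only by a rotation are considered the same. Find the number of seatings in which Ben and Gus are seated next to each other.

Treat {Ben, Gus} as one unit (2 internal orders) and seat the resulting 5 units around the table: (4)! circular arrangements.
So 2 × (4)! = 2 × 24 = 48.

48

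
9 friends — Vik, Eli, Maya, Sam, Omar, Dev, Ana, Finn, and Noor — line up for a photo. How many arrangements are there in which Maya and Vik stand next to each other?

80640

Place the 7 others and the Maya-Vik pair as 8 objects in a line; the pair has 2 internal arrangements.
So the count is 2·(8)! = 80640.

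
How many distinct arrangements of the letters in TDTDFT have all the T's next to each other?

Treat the 3 copies of T as a single block. The multiset to arrange is then {TTT, D, D, F}, 4 items in all.
That gives (4)!/(2!) = 12 arrangements.

12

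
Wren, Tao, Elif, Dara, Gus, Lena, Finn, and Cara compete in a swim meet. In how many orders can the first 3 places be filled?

336

This is an ordered selection of 3 from 8: P(8,3).
That gives 8 × 7 × 6 = 336.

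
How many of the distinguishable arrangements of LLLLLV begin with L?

5

With the first slot taken by L, it remains to arrange the other 5 letters (LLLLV).
Those 5 letters have L appearing 4 times, giving (5)!/(4!) = 5.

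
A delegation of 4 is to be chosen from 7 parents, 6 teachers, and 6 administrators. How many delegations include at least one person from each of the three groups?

Unrestricted: C(19,4) = 3876 ways to pick any 4 of the 19.
Subtract selections that omit an entire group: no parents → C(12,4) = 495; no teachers → C(13,4) = 715; no administrators → C(13,4) = 715.
Add back selections omitting two groups (i.e. drawn from a single group): C(7,4) + C(6,4) + C(6,4) = 65.
By inclusion–exclusion: 3876 − 1925 + 65 = 2016.

2016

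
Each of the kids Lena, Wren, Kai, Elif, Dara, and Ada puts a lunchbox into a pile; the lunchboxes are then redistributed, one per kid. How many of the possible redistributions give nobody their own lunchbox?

265

Let Aᵢ be the assignments in which kid i gets their own lunchbox. We want the size of the complement of A₁∪…∪A_6.
By inclusion–exclusion this is Σ_{j=0}^{6} (−1)^j C(6,j)·(6−j)!.
Computing: 720 − 720 + 360 − 120 + 30 − 6 + 1 = 265.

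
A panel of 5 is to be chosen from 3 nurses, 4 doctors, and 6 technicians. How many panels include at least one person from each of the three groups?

894

Total 5-person selections from all 13: C(13,5) = 1287.
Subtract selections that omit an entire group: no nurses → C(10,5) = 252; no doctors → C(9,5) = 126; no technicians → C(7,5) = 21.
Add back selections omitting two groups (i.e. drawn from a single group): C(3,5) + C(4,5) + C(6,5) = 6.
By inclusion–exclusion: 1287 − 399 + 6 = 894.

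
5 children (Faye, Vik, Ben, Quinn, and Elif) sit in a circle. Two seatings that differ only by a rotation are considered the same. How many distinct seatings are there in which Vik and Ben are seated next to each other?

Treat {Vik, Ben} as one unit (2 internal orders) and seat the resulting 4 units around the table: (3)! circular arrangements.
So 2 × (3)! = 2 × 6 = 12.

12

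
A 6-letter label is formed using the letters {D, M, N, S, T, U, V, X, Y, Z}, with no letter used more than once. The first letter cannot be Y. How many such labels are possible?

The first letter has 10−1 = 9 choices (anything except Y).
The remaining 5 letters are filled from the other 9 symbols without repetition: 9 × 8 × 7 × 6 × 5 = 15120.
Total: 9 × 15120 = 136080.

136080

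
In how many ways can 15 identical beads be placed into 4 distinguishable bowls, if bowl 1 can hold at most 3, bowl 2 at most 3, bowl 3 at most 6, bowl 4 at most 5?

10

Ignoring the caps, the number of non-negative solutions to x_1+…+x_4 = 15 is C(18,3) = 816.
Subtract solutions that violate a single cap (substitute x_i' = x_i − (cap_i+1)): x_1 ≥ 4 gives C(14,3) = 364; x_2 ≥ 4 gives C(14,3) = 364; x_3 ≥ 7 gives C(11,3) = 165; x_4 ≥ 6 gives C(12,3) = 220. Together 1113.
Add back pairs where two caps are both exceeded: 120 + 35 + 56 + 35 + 56 + 10 = 312.
Subtract triples: 1 + 4 + 0 + 0 = 5.
By inclusion–exclusion the count is 816 − 1113 + 312 − 5 = 10.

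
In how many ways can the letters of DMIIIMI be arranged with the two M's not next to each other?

There are 7!/(4!·2!) = 105 arrangements of DMIIIMI in total.
Arrangements with the M's together: treat MM as one letter, giving (6)!/(4!) = 30.
Subtracting, 105 − 30 = 75 arrangements keep the M's apart.

75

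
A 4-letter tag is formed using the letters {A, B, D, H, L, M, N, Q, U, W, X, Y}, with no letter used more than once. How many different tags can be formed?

With no repetition, fill the 4 letters in order: 12 choices, then 11, down to 9.
12 × 11 × 10 × 9 = 11880.

11880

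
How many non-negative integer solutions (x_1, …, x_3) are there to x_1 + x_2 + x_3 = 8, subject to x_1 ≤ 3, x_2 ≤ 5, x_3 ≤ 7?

23

Ignoring the caps, the number of non-negative solutions to x_1+…+x_3 = 8 is C(10,2) = 45.
Subtract solutions that violate a single cap (substitute x_i' = x_i − (cap_i+1)): x_1 ≥ 4 gives C(6,2) = 15; x_2 ≥ 6 gives C(4,2) = 6; x_3 ≥ 8 gives C(2,2) = 1. Together 22.
No two caps can be exceeded simultaneously, so the pair terms are all 0.
By inclusion–exclusion the count is 45 − 22 + 0 = 23.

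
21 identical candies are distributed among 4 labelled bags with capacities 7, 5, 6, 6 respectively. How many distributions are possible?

20

Ignoring the caps, the number of non-negative solutions to x_1+…+x_4 = 21 is C(24,3) = 2024.
Subtract solutions that violate a single cap (substitute x_i' = x_i − (cap_i+1)): x_1 ≥ 8 gives C(16,3) = 560; x_2 ≥ 6 gives C(18,3) = 816; x_3 ≥ 7 gives C(17,3) = 680; x_4 ≥ 7 gives C(17,3) = 680. Together 2736.
Add back pairs where two caps are both exceeded: 120 + 84 + 84 + 165 + 165 + 120 = 738.
Subtract triples: 1 + 1 + 0 + 4 = 6.
By inclusion–exclusion the count is 2024 − 2736 + 738 − 6 = 20.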